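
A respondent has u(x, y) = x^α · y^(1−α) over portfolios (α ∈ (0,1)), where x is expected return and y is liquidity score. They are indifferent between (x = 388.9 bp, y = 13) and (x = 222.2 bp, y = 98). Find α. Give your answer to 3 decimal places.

α ≈ 0.783

Set the two utilities equal: 388.9^α·13^(1−α) = 222.2^α·98^(1−α).
Taking logs: α·ln 388.9 + (1−α)·ln 13 = α·ln 222.2 + (1−α)·ln 98, i.e. α·0.559744 = (1−α)·2.020018.
Thus α·(2.579762) = 2.020018, so α = 2.020018/2.579762 ≈ 0.783.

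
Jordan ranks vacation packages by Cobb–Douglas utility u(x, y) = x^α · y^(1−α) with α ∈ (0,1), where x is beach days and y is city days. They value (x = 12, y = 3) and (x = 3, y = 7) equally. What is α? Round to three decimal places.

The Cobb–Douglas utilities coincide, so 12^α·3^(1−α) = 3^α·7^(1−α).
(12/3)^α = (7/3)^(1−α); take logs: α·ln(12/3) = (1−α)·ln(7/3), i.e. α·1.386294 = (1−α)·0.847298.
Thus α·(2.233592) = 0.847298, so α = 0.847298/2.233592 ≈ 0.379.

α ≈ 0.379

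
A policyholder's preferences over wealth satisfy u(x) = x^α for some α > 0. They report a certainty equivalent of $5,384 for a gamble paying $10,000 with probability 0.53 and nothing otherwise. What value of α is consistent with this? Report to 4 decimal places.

α ≈ 1.0254

Since u(0) = 0, the lottery's EU is 0.53·10000^α.
Setting u(5384) equal to that: 5384^α = 0.53·10000^α ⇒ (5384/10000)^α = 0.53.
Take logs: α = ln 0.53 / ln(5384/10000) ≈ 1.025397.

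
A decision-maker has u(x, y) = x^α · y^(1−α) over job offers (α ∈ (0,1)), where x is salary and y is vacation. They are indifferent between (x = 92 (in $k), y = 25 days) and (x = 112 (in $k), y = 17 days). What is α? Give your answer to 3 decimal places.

The Cobb–Douglas utilities coincide, so 92^α·25^(1−α) = 112^α·17^(1−α).
Taking logs: α·ln 92 + (1−α)·ln 25 = α·ln 112 + (1−α)·ln 17, i.e. α·-0.196710 = (1−α)·-0.385662.
So α/(1−α) = (-0.385662)/(-0.196710) = 1.960561, and α = 1.960561/2.960561 ≈ 0.662.

α ≈ 0.662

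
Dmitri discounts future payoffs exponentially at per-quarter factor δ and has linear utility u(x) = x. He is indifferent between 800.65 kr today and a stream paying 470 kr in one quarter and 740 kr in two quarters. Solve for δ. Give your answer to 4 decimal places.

δ ≈ 0.7700

Present value of the stream is 470·δ + 740·δ². Indifference gives 470δ + 740δ² = 800.65.
Rearranged: 740δ² + 470δ − 800.65 = 0.
By the quadratic formula (taking the positive root), δ = (−470 + √2590824.00) / 1480 ≈ 0.7700.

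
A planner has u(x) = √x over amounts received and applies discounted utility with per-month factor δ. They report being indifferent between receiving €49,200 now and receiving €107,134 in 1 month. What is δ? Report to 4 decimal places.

Equating discounted utilities: u(49200) = δ·u(107134) ⇒ δ = u(49200)/u(107134).
Since u(x) = √x, δ = √(49200/107134) = 0.67767.

δ ≈ 0.6777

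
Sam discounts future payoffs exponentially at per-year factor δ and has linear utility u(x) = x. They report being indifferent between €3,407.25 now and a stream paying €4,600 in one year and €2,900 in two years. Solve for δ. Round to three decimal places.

Equating present values: 3407.25 = 4600δ + 2900δ².
That is, 2900δ² + 4600δ − 3407.25 = 0, a quadratic in δ.
δ = (−4600 + √(4600² + 4·2900·3407.25)) / (2·2900) = (−4600 + √60684100.00) / 5800 ≈ 0.550.

δ ≈ 0.550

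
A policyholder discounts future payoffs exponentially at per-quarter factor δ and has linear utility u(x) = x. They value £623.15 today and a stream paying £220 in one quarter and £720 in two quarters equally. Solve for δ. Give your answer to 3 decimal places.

δ ≈ 0.790

Present value of the stream is 220·δ + 720·δ². Indifference gives 220δ + 720δ² = 623.15.
So 720δ² + 220δ − 623.15 = 0.
By the quadratic formula (taking the positive root), δ = (−220 + √1843072.00) / 1440 ≈ 0.790.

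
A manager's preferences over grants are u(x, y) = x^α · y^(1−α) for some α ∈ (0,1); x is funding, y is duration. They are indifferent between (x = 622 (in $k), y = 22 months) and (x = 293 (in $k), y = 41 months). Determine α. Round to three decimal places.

Indifference: 622^α · 22^(1−α) = 293^α · 41^(1−α).
Taking logs: α·ln 622 + (1−α)·ln 22 = α·ln 293 + (1−α)·ln 41, i.e. α·0.752767 = (1−α)·0.622530.
Thus α·(1.375297) = 0.622530, so α = 0.622530/1.375297 ≈ 0.453.

α ≈ 0.453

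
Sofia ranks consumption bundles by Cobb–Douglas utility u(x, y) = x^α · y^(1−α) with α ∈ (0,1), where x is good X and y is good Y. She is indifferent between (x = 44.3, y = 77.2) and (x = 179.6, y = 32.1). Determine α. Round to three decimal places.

Set the two utilities equal: 44.3^α·77.2^(1−α) = 179.6^α·32.1^(1−α).
(44.3/179.6)^α = (32.1/77.2)^(1−α); take logs: α·ln(44.3/179.6) = (1−α)·ln(32.1/77.2), i.e. α·-1.399747 = (1−α)·-0.877543.
With A = -1.399747 and B = -0.877543: α·A = (1−α)·B, so α = B/(A+B) = -0.877543/-2.277290 ≈ 0.385.

α ≈ 0.385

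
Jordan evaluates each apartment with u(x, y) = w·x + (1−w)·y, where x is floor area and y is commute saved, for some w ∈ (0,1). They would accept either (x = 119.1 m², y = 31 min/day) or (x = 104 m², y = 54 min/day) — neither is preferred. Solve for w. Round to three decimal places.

w = 0.604

u(119.1,31) = u(104,54) means w·119.1 + (1−w)·31 = w·104 + (1−w)·54.
w·(119.1−104) = (1−w)·(54−31), i.e. w·15.1 = (1−w)·23.
The marginal rate of substitution is 23/15.1, so w = 23/(15.1+23) = 0.604.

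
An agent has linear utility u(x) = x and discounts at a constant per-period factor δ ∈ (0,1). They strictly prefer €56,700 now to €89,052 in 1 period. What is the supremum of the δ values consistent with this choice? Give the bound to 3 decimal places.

δ < 0.637

Comparing present values: 56700 > δ·89052.
So δ < 56700/89052 = 0.63671.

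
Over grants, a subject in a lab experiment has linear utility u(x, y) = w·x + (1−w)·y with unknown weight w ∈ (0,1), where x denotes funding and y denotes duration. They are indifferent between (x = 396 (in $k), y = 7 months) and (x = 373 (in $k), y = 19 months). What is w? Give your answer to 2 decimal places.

Indifference: w·396 + (1−w)·7 = w·373 + (1−w)·19.
w·(396−373) = (1−w)·(19−7), i.e. w·23 = (1−w)·12.
The marginal rate of substitution is 12/23, so w = 12/(23+12) = 0.34.

w = 0.34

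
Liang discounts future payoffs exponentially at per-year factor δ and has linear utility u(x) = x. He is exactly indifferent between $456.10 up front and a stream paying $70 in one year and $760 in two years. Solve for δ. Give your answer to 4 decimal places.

The stream is worth 70δ + 760δ² today, so 70δ + 760δ² = 456.10.
That is, 760δ² + 70δ − 456.10 = 0, a quadratic in δ.
By the quadratic formula (taking the positive root), δ = (−70 + √1391444.00) / 1520 ≈ 0.7300.

δ ≈ 0.7300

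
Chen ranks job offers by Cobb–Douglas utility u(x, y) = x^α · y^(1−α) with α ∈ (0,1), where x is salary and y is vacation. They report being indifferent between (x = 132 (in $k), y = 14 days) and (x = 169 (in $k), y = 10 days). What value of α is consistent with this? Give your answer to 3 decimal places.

The Cobb–Douglas utilities coincide, so 132^α·14^(1−α) = 169^α·10^(1−α).
Rearrange to (132/169)^α = (10/14)^(1−α) and take logs: α·-0.247097 = (1−α)·-0.336472.
With A = -0.247097 and B = -0.336472: α·A = (1−α)·B, so α = B/(A+B) = -0.336472/-0.583569 ≈ 0.577.

α ≈ 0.577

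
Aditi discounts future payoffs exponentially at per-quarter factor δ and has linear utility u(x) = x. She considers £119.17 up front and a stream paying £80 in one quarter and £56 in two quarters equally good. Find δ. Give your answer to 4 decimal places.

The stream is worth 80δ + 56δ² today, so 80δ + 56δ² = 119.17.
So 56δ² + 80δ − 119.17 = 0.
The positive root is δ = [−80 + √(80² + 4·56·119.17)] / (2·56) = (−80 + 181.918)/112 ≈ 0.9100.

δ ≈ 0.9100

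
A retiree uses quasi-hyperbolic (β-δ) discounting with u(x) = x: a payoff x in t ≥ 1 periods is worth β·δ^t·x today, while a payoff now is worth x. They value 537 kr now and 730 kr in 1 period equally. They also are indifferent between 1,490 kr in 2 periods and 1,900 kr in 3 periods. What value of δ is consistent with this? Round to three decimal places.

The second indifference involves only future payoffs, so β cancels: β·δ^2·1490 = β·δ^3·1900, giving δ = 1490/1900 = 0.78421.

δ ≈ 0.784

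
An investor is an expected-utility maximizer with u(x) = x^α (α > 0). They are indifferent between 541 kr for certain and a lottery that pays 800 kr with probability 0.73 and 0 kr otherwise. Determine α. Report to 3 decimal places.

α ≈ 0.804

Since u(0) = 0, the lottery's EU is 0.73·800^α.
Indifference: 541^α = 0.73·800^α, so (541/800)^α = 0.73.
Take logs: α = ln 0.73 / ln(541/800) ≈ 0.80449.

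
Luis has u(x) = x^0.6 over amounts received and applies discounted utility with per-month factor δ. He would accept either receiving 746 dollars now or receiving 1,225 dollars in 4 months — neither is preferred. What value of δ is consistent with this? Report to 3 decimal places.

Equating discounted utilities: u(746) = δ^4·u(1225) ⇒ δ^4 = u(746)/u(1225).
With u(x) = x^0.6: δ^4 = 746^0.6/1225^0.6 = (746/1225)^0.6 = 0.74261.
So δ = 0.74261^(1/4) ≈ 0.928.

δ ≈ 0.928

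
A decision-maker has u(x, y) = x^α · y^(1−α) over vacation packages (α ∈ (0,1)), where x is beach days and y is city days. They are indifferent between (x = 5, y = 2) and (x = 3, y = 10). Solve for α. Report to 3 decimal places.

α ≈ 0.759

Set the two utilities equal: 5^α·2^(1−α) = 3^α·10^(1−α).
Taking logs: α·ln 5 + (1−α)·ln 2 = α·ln 3 + (1−α)·ln 10, i.e. α·0.510826 = (1−α)·1.609438.
Thus α·(2.120264) = 1.609438, so α = 1.609438/2.120264 ≈ 0.759.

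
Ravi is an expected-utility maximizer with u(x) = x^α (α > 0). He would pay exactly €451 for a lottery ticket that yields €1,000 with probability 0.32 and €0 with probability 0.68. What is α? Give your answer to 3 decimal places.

The lottery's expected utility is 0.32·u(1000) + 0.68·u(0) = 0.32·1000^α (since u(0) = 0 for α > 0).
Indifference: 451^α = 0.32·1000^α, so (451/1000)^α = 0.32.
α = ln(0.32) / ln(451/1000) = -1.139434/-0.796288 ≈ 1.431.

α ≈ 1.431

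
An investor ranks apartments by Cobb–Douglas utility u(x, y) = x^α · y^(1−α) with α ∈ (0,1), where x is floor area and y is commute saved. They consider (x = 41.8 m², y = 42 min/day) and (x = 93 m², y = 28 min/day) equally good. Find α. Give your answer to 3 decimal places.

α ≈ 0.336

Indifference: 41.8^α · 42^(1−α) = 93^α · 28^(1−α).
Rearrange to (41.8/93)^α = (28/42)^(1−α) and take logs: α·-0.799703 = (1−α)·-0.405465.
So α/(1−α) = (-0.405465)/(-0.799703) = 0.507019, and α = 0.507019/1.507019 ≈ 0.336.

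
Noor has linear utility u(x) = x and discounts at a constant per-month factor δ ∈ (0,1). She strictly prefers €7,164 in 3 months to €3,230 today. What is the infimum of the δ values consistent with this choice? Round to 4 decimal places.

δ > 0.7668

Under u(x) = x this choice says 3230 < δ^3·7164.
Hence δ^3 > 3230/7164 = 0.45087, and x ↦ x^(1/3) is increasing on (0,∞).
δ > 0.45087^(1/3) = 0.7668.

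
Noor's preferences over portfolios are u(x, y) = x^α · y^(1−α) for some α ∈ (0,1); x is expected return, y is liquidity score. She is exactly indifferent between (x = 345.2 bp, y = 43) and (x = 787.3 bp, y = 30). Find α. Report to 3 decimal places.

α ≈ 0.304

Set the two utilities equal: 345.2^α·43^(1−α) = 787.3^α·30^(1−α).
Rearrange to (345.2/787.3)^α = (30/43)^(1−α) and take logs: α·-0.824485 = (1−α)·-0.360003.
So α/(1−α) = (-0.360003)/(-0.824485) = 0.436640, and α = 0.436640/1.436640 ≈ 0.304.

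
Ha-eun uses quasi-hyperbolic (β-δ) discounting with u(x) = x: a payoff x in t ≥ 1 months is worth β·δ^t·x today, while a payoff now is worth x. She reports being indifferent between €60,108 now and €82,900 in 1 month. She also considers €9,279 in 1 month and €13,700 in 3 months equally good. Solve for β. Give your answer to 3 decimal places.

Both payoffs in the second observation are in the future, so β drops out: δ^1·9279 = δ^3·13700 ⇒ δ^2 = 9279/13700 = 0.67730, so δ = 0.82298.
The first indifference: 60108 = β·δ·82900, so β = 60108/(δ·82900) = 60108/(0.82298·82900) ≈ 0.881.

β ≈ 0.881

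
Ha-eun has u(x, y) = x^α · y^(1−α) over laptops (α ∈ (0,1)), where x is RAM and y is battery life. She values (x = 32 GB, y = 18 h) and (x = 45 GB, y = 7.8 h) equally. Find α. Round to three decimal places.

Set the two utilities equal: 32^α·18^(1−α) = 45^α·7.8^(1−α).
Rearrange to (32/45)^α = (7.8/18)^(1−α) and take logs: α·-0.340927 = (1−α)·-0.836248.
Thus α·(-1.177175) = -0.836248, so α = -0.836248/-1.177175 ≈ 0.710.

α ≈ 0.710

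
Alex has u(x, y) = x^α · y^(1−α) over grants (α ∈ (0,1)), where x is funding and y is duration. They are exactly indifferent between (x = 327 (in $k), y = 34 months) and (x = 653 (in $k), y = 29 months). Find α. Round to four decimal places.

α ≈ 0.1870

Indifference: 327^α · 34^(1−α) = 653^α · 29^(1−α).
Taking logs: α·ln 327 + (1−α)·ln 34 = α·ln 653 + (1−α)·ln 29, i.e. α·-0.6916170 = (1−α)·-0.1590647.
So α/(1−α) = (-0.1590647)/(-0.6916170) = 0.2299896, and α = 0.2299896/1.2299896 ≈ 0.1870.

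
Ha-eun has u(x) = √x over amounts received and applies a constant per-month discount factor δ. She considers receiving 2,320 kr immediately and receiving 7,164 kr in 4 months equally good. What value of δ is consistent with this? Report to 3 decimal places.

δ ≈ 0.869

Indifference means u(2320) = δ^4 · u(7164), so δ^4 = u(2320)/u(7164).
Since u(x) = √x, δ^4 = √(2320/7164) = 0.56907.
So δ = 0.56907^(1/4) ≈ 0.869.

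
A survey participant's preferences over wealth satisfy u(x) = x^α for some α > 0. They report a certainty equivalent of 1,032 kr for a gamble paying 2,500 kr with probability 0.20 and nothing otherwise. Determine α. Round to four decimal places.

α ≈ 1.8190

The lottery's expected utility is 0.20·u(2500) + 0.80·u(0) = 0.20·2500^α (since u(0) = 0 for α > 0).
Indifference: 1032^α = 0.20·2500^α, so (1032/2500)^α = 0.20.
Take logs: α = ln 0.20 / ln(1032/2500) ≈ 1.819001.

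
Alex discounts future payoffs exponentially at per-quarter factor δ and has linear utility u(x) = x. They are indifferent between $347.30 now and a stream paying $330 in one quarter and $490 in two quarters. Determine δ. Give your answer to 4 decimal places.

The stream is worth 330δ + 490δ² today, so 330δ + 490δ² = 347.30.
That is, 490δ² + 330δ − 347.30 = 0, a quadratic in δ.
The positive root is δ = [−330 + √(330² + 4·490·347.30)] / (2·490) = (−330 + 888.599)/980 ≈ 0.5700.

δ ≈ 0.5700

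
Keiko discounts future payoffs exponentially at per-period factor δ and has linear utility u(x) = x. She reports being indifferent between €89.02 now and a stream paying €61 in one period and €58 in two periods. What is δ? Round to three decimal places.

The stream is worth 61δ + 58δ² today, so 61δ + 58δ² = 89.02.
That is, 58δ² + 61δ − 89.02 = 0, a quadratic in δ.
The positive root is δ = [−61 + √(61² + 4·58·89.02)] / (2·58) = (−61 + 156.121)/116 ≈ 0.820.

δ ≈ 0.820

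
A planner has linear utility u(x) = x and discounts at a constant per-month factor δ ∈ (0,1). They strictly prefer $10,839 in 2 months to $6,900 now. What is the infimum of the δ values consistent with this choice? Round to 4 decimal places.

δ > 0.7979

Comparing present values: 6900 < δ^2·10839.
Dividing by 10839: δ^2 > 0.63659. Both sides are positive, so the square root keeps the direction.
δ > (6900/10839)^(1/2) ≈ 0.7979.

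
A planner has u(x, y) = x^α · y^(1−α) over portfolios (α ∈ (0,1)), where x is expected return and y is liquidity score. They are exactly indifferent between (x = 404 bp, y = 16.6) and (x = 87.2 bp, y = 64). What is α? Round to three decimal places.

Indifference: 404^α · 16.6^(1−α) = 87.2^α · 64^(1−α).
(404/87.2)^α = (64/16.6)^(1−α); take logs: α·ln(404/87.2) = (1−α)·ln(64/16.6), i.e. α·1.533211 = (1−α)·1.349480.
With A = 1.533211 and B = 1.349480: α·A = (1−α)·B, so α = B/(A+B) = 1.349480/2.882691 ≈ 0.468.

α ≈ 0.468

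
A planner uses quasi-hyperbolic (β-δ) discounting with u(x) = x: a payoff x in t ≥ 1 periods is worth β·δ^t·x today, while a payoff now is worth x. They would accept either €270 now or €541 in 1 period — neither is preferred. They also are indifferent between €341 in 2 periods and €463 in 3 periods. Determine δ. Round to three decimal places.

δ ≈ 0.737

From the later pair, β·δ^2·341 = β·δ^3·463; dividing through, δ = 341/463 = 0.73650.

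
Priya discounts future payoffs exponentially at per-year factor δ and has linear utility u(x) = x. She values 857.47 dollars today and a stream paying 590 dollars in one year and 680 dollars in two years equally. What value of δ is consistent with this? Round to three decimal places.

δ ≈ 0.770

The stream is worth 590δ + 680δ² today, so 590δ + 680δ² = 857.47.
That is, 680δ² + 590δ − 857.47 = 0, a quadratic in δ.
The positive root is δ = [−590 + √(590² + 4·680·857.47)] / (2·680) = (−590 + 1637.198)/1360 ≈ 0.770.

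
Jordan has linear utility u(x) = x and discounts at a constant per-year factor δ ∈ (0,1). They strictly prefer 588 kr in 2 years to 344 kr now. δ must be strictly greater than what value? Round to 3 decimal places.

δ > 0.765

Under u(x) = x this choice says 344 < δ^2·588.
Hence δ^2 > 344/588 = 0.58503, and x ↦ x^(1/2) is increasing on (0,∞).
δ > 0.58503^(1/2) = 0.765.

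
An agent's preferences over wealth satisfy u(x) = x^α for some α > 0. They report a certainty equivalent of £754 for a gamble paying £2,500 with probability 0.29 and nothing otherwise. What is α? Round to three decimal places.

α ≈ 1.033

Since u(0) = 0, the lottery's EU is 0.29·2500^α.
Equating: 754^α = 0.29·2500^α, i.e. 0.3016^α = 0.29.
Take logs: α = ln 0.29 / ln(754/2500) ≈ 1.03272.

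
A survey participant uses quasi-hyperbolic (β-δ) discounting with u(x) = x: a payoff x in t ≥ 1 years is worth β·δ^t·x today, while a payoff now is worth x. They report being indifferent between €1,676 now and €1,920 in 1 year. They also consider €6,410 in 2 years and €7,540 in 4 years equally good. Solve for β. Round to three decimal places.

Both payoffs in the second observation are in the future, so β drops out: δ^2·6410 = δ^4·7540 ⇒ δ^2 = 6410/7540 = 0.85013, so δ = 0.92203.
Substituting δ into 1676 = β·δ·1920: β = 1676/(1770.291) ≈ 0.947.

β ≈ 0.947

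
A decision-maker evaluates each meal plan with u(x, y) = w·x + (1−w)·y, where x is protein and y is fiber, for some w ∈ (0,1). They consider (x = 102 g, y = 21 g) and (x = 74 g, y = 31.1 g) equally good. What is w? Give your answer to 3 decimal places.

w = 0.265

Indifference: w·102 + (1−w)·21 = w·74 + (1−w)·31.1.
Collecting terms: w·28 = (1−w)·10.1.
Hence w = 10.1/(28+10.1) = 10.1/38.1 = 0.265.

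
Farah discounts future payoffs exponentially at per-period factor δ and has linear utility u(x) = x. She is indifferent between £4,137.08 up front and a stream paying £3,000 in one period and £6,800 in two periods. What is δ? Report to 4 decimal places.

δ ≈ 0.5900

Present value of the stream is 3000·δ + 6800·δ². Indifference gives 3000δ + 6800δ² = 4137.08.
Rearranged: 6800δ² + 3000δ − 4137.08 = 0.
The positive root is δ = [−3000 + √(3000² + 4·6800·4137.08)] / (2·6800) = (−3000 + 11024.000)/13600 ≈ 0.5900.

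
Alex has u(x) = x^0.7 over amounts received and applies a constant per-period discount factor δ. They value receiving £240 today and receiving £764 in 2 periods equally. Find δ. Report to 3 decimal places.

δ ≈ 0.667

Indifference means u(240) = δ^2 · u(764), so δ^2 = u(240)/u(764).
Since u(x) = x^0.7, δ^2 = (240/764)^0.7 = 0.31414^0.7 = 0.44461.
Hence δ = (0.44461)^(1/2) = 0.66679.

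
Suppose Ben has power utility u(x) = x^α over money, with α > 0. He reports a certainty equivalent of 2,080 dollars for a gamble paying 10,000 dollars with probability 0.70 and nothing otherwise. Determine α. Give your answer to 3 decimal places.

α ≈ 0.227

EU(lottery) = 0.70·10000^α + 0.30·0 = 0.70·10000^α.
Indifference: 2080^α = 0.70·10000^α, so (2080/10000)^α = 0.70.
Take logs: α = ln 0.70 / ln(2080/10000) ≈ 0.22715.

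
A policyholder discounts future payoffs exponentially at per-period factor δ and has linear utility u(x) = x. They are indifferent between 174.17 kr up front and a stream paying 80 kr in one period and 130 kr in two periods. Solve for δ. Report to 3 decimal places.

δ ≈ 0.890

Equating present values: 174.17 = 80δ + 130δ².
That is, 130δ² + 80δ − 174.17 = 0, a quadratic in δ.
By the quadratic formula (taking the positive root), δ = (−80 + √96968.40) / 260 ≈ 0.890.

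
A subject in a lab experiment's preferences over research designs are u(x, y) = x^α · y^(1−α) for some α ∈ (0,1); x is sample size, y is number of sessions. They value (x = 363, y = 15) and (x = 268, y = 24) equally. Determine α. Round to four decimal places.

α ≈ 0.6077

Set the two utilities equal: 363^α·15^(1−α) = 268^α·24^(1−α).
(363/268)^α = (24/15)^(1−α); take logs: α·ln(363/268) = (1−α)·ln(24/15), i.e. α·0.3034159 = (1−α)·0.4700036.
With A = 0.3034159 and B = 0.4700036: α·A = (1−α)·B, so α = B/(A+B) = 0.4700036/0.7734195 ≈ 0.6077.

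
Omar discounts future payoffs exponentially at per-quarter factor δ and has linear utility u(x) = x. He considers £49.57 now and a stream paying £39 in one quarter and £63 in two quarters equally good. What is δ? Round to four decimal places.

The stream is worth 39δ + 63δ² today, so 39δ + 63δ² = 49.57.
Rearranged: 63δ² + 39δ − 49.57 = 0.
The positive root is δ = [−39 + √(39² + 4·63·49.57)] / (2·63) = (−39 + 118.375)/126 ≈ 0.6300.

δ ≈ 0.6300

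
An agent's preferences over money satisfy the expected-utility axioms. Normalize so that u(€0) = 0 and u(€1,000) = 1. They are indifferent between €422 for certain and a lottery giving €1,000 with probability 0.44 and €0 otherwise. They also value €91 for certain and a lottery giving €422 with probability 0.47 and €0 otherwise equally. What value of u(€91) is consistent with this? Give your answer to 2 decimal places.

First, u(€422) = 0.44·u(€1,000) + 0.56·u(€0) = 0.44.
Then u(€91) = 0.47·u(€422) + 0.53·u(€0) = 0.47·0.44 + 0.53·0.00 = 0.2068.

0.21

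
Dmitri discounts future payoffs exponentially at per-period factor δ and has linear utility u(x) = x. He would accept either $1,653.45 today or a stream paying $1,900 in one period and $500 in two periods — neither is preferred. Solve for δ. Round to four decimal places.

Present value of the stream is 1900·δ + 500·δ². Indifference gives 1900δ + 500δ² = 1653.45.
So 500δ² + 1900δ − 1653.45 = 0.
δ = (−1900 + √(1900² + 4·500·1653.45)) / (2·500) = (−1900 + √6916900.00) / 1000 ≈ 0.7300.

δ ≈ 0.7300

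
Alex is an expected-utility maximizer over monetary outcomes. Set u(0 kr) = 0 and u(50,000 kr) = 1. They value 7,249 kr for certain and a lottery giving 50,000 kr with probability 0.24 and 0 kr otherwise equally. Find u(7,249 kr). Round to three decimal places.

0.240

By the standard-gamble method, u(7,249 kr) is just the indifference probability on the best outcome: 0.24.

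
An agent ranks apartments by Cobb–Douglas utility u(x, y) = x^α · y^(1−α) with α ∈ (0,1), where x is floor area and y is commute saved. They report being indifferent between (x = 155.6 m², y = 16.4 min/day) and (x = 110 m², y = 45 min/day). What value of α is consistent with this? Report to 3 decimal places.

Indifference: 155.6^α · 16.4^(1−α) = 110^α · 45^(1−α).
Taking logs: α·ln 155.6 + (1−α)·ln 16.4 = α·ln 110 + (1−α)·ln 45, i.e. α·0.346808 = (1−α)·1.009381.
Thus α·(1.356189) = 1.009381, so α = 1.009381/1.356189 ≈ 0.744.

α ≈ 0.744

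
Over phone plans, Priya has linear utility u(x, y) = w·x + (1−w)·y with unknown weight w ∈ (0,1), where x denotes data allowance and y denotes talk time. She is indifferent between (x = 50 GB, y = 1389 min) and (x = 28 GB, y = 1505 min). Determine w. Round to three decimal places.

Equating utilities: w·50 + (1−w)·1389 = w·28 + (1−w)·1505.
Collecting terms: w·22 = (1−w)·116.
So w/(1−w) = 116/22 = 5.2727, giving w = 116/(22+116) = 0.841.

w = 0.841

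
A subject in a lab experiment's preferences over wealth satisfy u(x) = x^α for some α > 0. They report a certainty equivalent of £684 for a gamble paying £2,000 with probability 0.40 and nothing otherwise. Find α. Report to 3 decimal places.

EU(lottery) = 0.40·2000^α + 0.60·0 = 0.40·2000^α.
Setting u(684) equal to that: 684^α = 0.40·2000^α ⇒ (684/2000)^α = 0.40.
Taking logs: α·ln(684/2000) = ln(0.40), so α = -0.916291 / -1.072945 ≈ 0.854.

α ≈ 0.854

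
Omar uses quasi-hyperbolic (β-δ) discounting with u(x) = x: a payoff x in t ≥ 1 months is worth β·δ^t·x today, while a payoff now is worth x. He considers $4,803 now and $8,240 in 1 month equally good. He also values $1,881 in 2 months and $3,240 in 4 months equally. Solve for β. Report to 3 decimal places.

The second indifference involves only future payoffs, so β cancels: β·δ^2·1881 = β·δ^4·3240, giving δ^2 = 1881/3240 = 0.58056, so δ = 0.76194.
Substituting δ into 4803 = β·δ·8240: β = 4803/(6278.402) ≈ 0.765.

β ≈ 0.765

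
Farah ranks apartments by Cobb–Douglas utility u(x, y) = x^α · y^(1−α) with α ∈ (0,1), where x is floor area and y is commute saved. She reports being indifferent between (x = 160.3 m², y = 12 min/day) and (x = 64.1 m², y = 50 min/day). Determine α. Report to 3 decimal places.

α ≈ 0.609

Set the two utilities equal: 160.3^α·12^(1−α) = 64.1^α·50^(1−α).
Taking logs: α·ln 160.3 + (1−α)·ln 12 = α·ln 64.1 + (1−α)·ln 50, i.e. α·0.916603 = (1−α)·1.427116.
Thus α·(2.343719) = 1.427116, so α = 1.427116/2.343719 ≈ 0.609.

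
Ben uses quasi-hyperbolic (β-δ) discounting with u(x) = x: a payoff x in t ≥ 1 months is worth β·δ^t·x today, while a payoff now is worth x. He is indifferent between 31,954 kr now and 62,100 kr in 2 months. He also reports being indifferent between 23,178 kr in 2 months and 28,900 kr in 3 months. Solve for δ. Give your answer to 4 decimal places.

δ ≈ 0.8020

The second indifference involves only future payoffs, so β cancels: β·δ^2·23178 = β·δ^3·28900, giving δ = 23178/28900 = 0.80201.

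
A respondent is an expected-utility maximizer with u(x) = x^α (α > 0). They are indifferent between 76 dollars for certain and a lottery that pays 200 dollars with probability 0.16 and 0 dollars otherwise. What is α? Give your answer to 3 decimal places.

EU(lottery) = 0.16·200^α + 0.84·0 = 0.16·200^α.
Equating: 76^α = 0.16·200^α, i.e. 0.3800^α = 0.16.
Take logs: α = ln 0.16 / ln(76/200) ≈ 1.89398.

α ≈ 1.894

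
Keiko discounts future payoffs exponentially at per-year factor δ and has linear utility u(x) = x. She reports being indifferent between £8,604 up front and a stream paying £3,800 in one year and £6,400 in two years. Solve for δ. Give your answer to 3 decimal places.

δ ≈ 0.900

Equating present values: 8604 = 3800δ + 6400δ².
So 6400δ² + 3800δ − 8604 = 0.
δ = (−3800 + √(3800² + 4·6400·8604)) / (2·6400) = (−3800 + √234702400.00) / 12800 ≈ 0.900.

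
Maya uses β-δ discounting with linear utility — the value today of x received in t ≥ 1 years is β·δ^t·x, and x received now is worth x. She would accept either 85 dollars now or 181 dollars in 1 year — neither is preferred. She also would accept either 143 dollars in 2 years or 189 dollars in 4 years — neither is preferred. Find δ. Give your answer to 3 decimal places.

The second indifference involves only future payoffs, so β cancels: β·δ^2·143 = β·δ^4·189, giving δ^2 = 143/189 = 0.75661, so δ = 0.86984.

δ ≈ 0.870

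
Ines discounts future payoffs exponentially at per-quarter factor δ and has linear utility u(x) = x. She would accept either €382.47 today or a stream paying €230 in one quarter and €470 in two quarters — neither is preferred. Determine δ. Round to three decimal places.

The stream is worth 230δ + 470δ² today, so 230δ + 470δ² = 382.47.
That is, 470δ² + 230δ − 382.47 = 0, a quadratic in δ.
δ = (−230 + √(230² + 4·470·382.47)) / (2·470) = (−230 + √771943.60) / 940 ≈ 0.690.

δ ≈ 0.690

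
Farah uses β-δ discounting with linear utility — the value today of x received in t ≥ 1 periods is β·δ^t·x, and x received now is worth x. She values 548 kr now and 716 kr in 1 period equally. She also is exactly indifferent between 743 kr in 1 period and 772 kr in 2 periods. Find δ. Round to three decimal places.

The second indifference involves only future payoffs, so β cancels: β·δ^1·743 = β·δ^2·772, giving δ = 743/772 = 0.96244.

δ ≈ 0.962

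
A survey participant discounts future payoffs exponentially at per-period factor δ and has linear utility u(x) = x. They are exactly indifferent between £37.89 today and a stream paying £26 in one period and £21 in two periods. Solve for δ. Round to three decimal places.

δ ≈ 0.860

Present value of the stream is 26·δ + 21·δ². Indifference gives 26δ + 21δ² = 37.89.
So 21δ² + 26δ − 37.89 = 0.
δ = (−26 + √(26² + 4·21·37.89)) / (2·21) = (−26 + √3858.76) / 42 ≈ 0.860.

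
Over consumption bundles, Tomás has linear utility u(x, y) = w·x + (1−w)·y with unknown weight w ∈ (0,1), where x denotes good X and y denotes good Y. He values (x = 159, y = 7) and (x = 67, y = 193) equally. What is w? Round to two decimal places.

u(159,7) = u(67,193) means w·159 + (1−w)·7 = w·67 + (1−w)·193.
Collecting terms: w·92 = (1−w)·186.
Hence w = 186/(92+186) = 186/278 = 0.67.

w = 0.67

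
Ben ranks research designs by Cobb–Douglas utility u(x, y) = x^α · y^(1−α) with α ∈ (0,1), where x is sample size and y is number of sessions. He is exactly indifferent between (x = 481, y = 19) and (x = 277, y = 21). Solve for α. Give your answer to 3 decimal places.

Indifference: 481^α · 19^(1−α) = 277^α · 21^(1−α).
Rearrange to (481/277)^α = (21/19)^(1−α) and take logs: α·0.551850 = (1−α)·0.100083.
Thus α·(0.651933) = 0.100083, so α = 0.100083/0.651933 ≈ 0.154.

α ≈ 0.154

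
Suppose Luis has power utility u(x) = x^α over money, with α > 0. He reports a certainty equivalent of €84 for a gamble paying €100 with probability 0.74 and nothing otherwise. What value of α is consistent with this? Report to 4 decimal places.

α ≈ 1.7270

Since u(0) = 0, the lottery's EU is 0.74·100^α.
Equating: 84^α = 0.74·100^α, i.e. 0.8400^α = 0.74.
α = ln(0.74) / ln(84/100) = -0.3011051/-0.1743534 ≈ 1.7270.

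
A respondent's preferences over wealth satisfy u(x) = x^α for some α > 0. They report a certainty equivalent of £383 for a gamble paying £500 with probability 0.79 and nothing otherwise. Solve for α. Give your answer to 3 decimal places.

α ≈ 0.884

Since u(0) = 0, the lottery's EU is 0.79·500^α.
Indifference: 383^α = 0.79·500^α, so (383/500)^α = 0.79.
Taking logs: α·ln(383/500) = ln(0.79), so α = -0.235722 / -0.266573 ≈ 0.884.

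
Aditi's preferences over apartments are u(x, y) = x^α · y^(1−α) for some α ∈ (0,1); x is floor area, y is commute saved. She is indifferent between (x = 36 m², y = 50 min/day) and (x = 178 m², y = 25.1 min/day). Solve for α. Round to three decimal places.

α ≈ 0.301

Set the two utilities equal: 36^α·50^(1−α) = 178^α·25.1^(1−α).
(36/178)^α = (25.1/50)^(1−α); take logs: α·ln(36/178) = (1−α)·ln(25.1/50), i.e. α·-1.598265 = (1−α)·-0.689155.
Thus α·(-2.287420) = -0.689155, so α = -0.689155/-2.287420 ≈ 0.301.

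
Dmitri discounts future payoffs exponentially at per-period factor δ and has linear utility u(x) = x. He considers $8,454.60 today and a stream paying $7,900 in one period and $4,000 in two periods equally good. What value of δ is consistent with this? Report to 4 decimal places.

Present value of the stream is 7900·δ + 4000·δ². Indifference gives 7900δ + 4000δ² = 8454.60.
Rearranged: 4000δ² + 7900δ − 8454.60 = 0.
δ = (−7900 + √(7900² + 4·4000·8454.60)) / (2·4000) = (−7900 + √197683600.00) / 8000 ≈ 0.7700.

δ ≈ 0.7700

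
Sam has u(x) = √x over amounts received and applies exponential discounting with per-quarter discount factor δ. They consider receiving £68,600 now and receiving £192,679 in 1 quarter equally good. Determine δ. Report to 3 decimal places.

δ ≈ 0.597

Indifference means u(68600) = δ · u(192679), so δ = u(68600)/u(192679).
With u(x) = √x: δ = √68600/√192679 = √(68600/192679) = 0.59668.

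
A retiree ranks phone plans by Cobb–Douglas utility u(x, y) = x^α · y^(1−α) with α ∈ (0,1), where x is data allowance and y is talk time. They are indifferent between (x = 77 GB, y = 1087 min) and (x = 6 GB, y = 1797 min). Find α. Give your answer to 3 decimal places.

α ≈ 0.165

Indifference: 77^α · 1087^(1−α) = 6^α · 1797^(1−α).
(77/6)^α = (1797/1087)^(1−α); take logs: α·ln(77/6) = (1−α)·ln(1797/1087), i.e. α·2.552046 = (1−α)·0.502697.
So α/(1−α) = (0.502697)/(2.552046) = 0.196978, and α = 0.196978/1.196978 ≈ 0.165.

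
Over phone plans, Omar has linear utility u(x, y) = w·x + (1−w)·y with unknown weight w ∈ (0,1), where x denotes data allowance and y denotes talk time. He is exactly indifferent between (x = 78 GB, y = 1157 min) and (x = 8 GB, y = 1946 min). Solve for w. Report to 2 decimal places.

u(78,1157) = u(8,1946) means w·78 + (1−w)·1157 = w·8 + (1−w)·1946.
Collecting terms: w·70 = (1−w)·789.
Hence w = 789/(70+789) = 789/859 = 0.92.

w = 0.92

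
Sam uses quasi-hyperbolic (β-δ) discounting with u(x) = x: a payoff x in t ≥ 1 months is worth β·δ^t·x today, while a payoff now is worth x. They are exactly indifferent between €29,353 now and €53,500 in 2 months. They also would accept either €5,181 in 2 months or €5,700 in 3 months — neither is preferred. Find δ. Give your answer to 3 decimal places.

δ ≈ 0.909

Both payoffs in the second observation are in the future, so β drops out: δ^2·5181 = δ^3·5700 ⇒ δ = 5181/5700 = 0.90895.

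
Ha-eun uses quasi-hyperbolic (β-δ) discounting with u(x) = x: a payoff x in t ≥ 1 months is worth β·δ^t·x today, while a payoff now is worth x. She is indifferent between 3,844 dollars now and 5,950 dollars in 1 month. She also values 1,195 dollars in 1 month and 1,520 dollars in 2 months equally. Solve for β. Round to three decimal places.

β ≈ 0.822

Both payoffs in the second observation are in the future, so β drops out: δ^1·1195 = δ^2·1520 ⇒ δ = 1195/1520 = 0.78618.
Now use the now-vs-future pair: 3844 = β·δ·5950 gives β = 3844/(0.78618·5950) ≈ 0.822.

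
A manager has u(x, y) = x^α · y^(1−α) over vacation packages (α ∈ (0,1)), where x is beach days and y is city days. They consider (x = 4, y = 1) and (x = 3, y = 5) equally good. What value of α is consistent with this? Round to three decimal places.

α ≈ 0.848

Set the two utilities equal: 4^α·1^(1−α) = 3^α·5^(1−α).
(4/3)^α = (5/1)^(1−α); take logs: α·ln(4/3) = (1−α)·ln(5/1), i.e. α·0.287682 = (1−α)·1.609438.
Thus α·(1.897120) = 1.609438, so α = 1.609438/1.897120 ≈ 0.848.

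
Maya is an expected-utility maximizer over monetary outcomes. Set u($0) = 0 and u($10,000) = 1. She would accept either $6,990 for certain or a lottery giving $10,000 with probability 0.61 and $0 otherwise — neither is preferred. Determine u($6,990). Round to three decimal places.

The indifference gives u($6,990) = 0.61·u($10,000) + 0.39·u($0) = 0.61·1 + 0.39·0 = 0.61.

0.610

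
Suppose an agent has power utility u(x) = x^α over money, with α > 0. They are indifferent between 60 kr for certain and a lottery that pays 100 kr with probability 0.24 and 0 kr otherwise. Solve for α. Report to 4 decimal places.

α ≈ 2.7937

EU(lottery) = 0.24·100^α + 0.76·0 = 0.24·100^α.
Equating: 60^α = 0.24·100^α, i.e. 0.6000^α = 0.24.
α = ln(0.24) / ln(60/100) = -1.4271164/-0.5108256 ≈ 2.7937.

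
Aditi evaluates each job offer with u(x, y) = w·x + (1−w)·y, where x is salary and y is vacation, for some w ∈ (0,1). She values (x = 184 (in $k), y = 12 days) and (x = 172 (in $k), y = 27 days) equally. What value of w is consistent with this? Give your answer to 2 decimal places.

w = 0.56

u(184,12) = u(172,27) means w·184 + (1−w)·12 = w·172 + (1−w)·27.
w·(184−172) = (1−w)·(27−12), i.e. w·12 = (1−w)·15.
So w/(1−w) = 15/12 = 1.2500, giving w = 15/(12+15) = 0.56.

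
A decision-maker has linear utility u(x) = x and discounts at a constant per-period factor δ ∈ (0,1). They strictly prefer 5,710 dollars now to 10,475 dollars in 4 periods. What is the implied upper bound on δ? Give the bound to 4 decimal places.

δ < 0.8593

The preference means 5710 > δ^4·10475.
Hence δ^4 < 5710/10475 = 0.54511, and x ↦ x^(1/4) is increasing on (0,∞).
δ < (5710/10475)^(1/4) ≈ 0.8593.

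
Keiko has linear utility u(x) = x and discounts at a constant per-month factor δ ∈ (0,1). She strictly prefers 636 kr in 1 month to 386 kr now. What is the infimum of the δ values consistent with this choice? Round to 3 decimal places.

δ > 0.607

Comparing present values: 386 < δ·636.
Dividing through by 636 gives δ > 0.60692.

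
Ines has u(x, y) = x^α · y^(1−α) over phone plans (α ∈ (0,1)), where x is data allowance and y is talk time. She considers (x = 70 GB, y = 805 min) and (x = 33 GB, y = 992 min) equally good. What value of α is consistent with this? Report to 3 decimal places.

α ≈ 0.217

The Cobb–Douglas utilities coincide, so 70^α·805^(1−α) = 33^α·992^(1−α).
Taking logs: α·ln 70 + (1−α)·ln 805 = α·ln 33 + (1−α)·ln 992, i.e. α·0.751988 = (1−α)·0.208881.
Thus α·(0.960869) = 0.208881, so α = 0.208881/0.960869 ≈ 0.217.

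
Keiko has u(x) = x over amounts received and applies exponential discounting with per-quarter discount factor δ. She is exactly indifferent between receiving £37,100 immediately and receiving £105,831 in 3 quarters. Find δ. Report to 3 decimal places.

δ ≈ 0.705

Indifference means u(37100) = δ^3 · u(105831), so δ^3 = u(37100)/u(105831).
With u(x) = x: δ^3 = 37100/105831 = 0.35056.
Hence δ = (0.35056)^(1/3) = 0.70510.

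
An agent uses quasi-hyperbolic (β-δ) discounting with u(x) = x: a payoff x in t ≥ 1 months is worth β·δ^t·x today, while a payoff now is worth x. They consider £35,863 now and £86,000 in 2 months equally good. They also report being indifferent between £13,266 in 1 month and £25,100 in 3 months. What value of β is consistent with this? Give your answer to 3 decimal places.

Both payoffs in the second observation are in the future, so β drops out: δ^1·13266 = δ^3·25100 ⇒ δ^2 = 13266/25100 = 0.52853, so δ = 0.72700.
Now use the now-vs-future pair: 35863 = β·δ^2·86000 gives β = 35863/(0.52853·86000) ≈ 0.789.

β ≈ 0.789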